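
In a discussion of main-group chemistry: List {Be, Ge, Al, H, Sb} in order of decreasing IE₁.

IE₁ increases left→right with effective nuclear charge and decreases top→bottom as the valence shell moves farther out.
A diagonal step moves right (one effect) and down (the opposite effect) at once.
Ge > Al: period and group pull opposite ways; the across-period shift dominates (762 vs 578 kJ/mol).
Sb > Ge: the two effects oppose for this pair; the across-period effect wins (831 vs 762 kJ/mol).
Be > Sb: period and group pull opposite ways; the down-group shift dominates (900 vs 831 kJ/mol).
H > Be: the two effects oppose for this pair; the down-group effect wins (1312 vs 900 kJ/mol).
Tabulated first ionization energy (kJ/mol): H 1312, Be 900, Al 578, Ge 762, Sb 831.
So from highest to lowest: H > Be > Sb > Ge > Al.

H > Be > Sb > Ge > Al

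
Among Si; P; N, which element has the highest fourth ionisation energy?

N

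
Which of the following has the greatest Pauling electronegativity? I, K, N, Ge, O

O

N is in period 2, group 15; O is in period 2, group 16; K is in period 4, group 1; Ge is in period 4, group 14; I is in period 5, group 17.
Atoms toward the upper right of the periodic table pull bonding electrons most strongly.
Here both period and group differ, so the two effects have to be weighed against each other.
Ge > K: both are in period 4; the period trend gives Ge the larger value.
I > Ge: period and group pull opposite ways; the across-period shift dominates (2.66 vs 2.01).
N > I: the two effects oppose for this pair; the down-group effect wins (3.04 vs 2.66).
O > N: O lies to the right of N in period 2, so the across-period effect alone puts O higher.
For reference (Pauling): N 3.04, O 3.44, K 0.82, Ge 2.01, I 2.66.
The greatest Pauling electronegativity among these belongs to O.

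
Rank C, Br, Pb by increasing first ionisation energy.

C is in period 2, group 14; Br is in period 4, group 17; Pb is in period 6, group 14.
First ionization energy rises across a period (greater Z_eff holds electrons more tightly) and falls down a group (valence electrons are farther from the nucleus).
Neither a single period nor a single group — weigh both effects.
C > Pb: C sits above Pb in group 14, so the down-group effect alone puts C higher.
Br > C: period and group pull opposite ways; the across-period shift dominates (1140 vs 1086 kJ/mol).
For reference (kJ/mol): C 1086, Br 1140, Pb 716.
So from lowest to highest: Pb < C < Br.

Pb < C < Br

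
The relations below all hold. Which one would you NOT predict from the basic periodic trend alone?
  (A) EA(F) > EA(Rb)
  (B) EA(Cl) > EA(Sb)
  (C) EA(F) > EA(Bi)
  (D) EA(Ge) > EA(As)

(D)

The general trend: electron affinity increases across a period and decreases down a group.
(A) F (period 2, group 17) vs Rb (period 5, group 1): the stated order agrees with the simple trend.
(B) Cl (period 3, group 17) vs Sb (period 5, group 15): the stated order agrees with the simple trend.
(C) F (period 2, group 17) vs Bi (period 6, group 15): the stated order agrees with the simple trend.
(D) Ge (period 4, group 14) vs As (period 4, group 15): the stated order contradicts the simple trend.
The exception is (D): adding an electron to As's half-filled 4p³ is unfavourable, so Ge (4p²) has the more exothermic EA.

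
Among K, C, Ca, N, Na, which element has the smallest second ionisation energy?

IE_2 is the cost of taking one more electron from the +1 cation: K⁺ is the bare [Ar] core; C⁺ still has 3 valence electrons; Ca⁺ still has 1 valence electron; N⁺ still has 4 valence electrons; Na⁺ is the bare [Ne] core.
Pulling an electron out of a noble-gas core costs far more than removing a remaining valence electron, so K and Na sit at the high end of IE_2.
Valence configurations: C⁺ [He]2s²2p¹, Ca⁺ [Ar]4s¹, N⁺ [He]2s²2p².
Approximate IE_2 values (kJ/mol): K 3052, C 2353, Ca 1145, N 2856, Na 4562.
So the second ionization energies run Ca < C < N < K < Na.

Ca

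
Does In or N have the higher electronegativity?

N

N is in period 2, group 15; In is in period 5, group 13.
Electronegativity increases across a period and decreases down a group, tracking effective nuclear charge and atomic size.
Here both period and group differ, so the two effects have to be weighed against each other.
N > In: both effects reinforce here, so N is clearly the higher of the two.
For reference (Pauling): N 3.04, In 1.78.
So N has the higher electronegativity (N > In).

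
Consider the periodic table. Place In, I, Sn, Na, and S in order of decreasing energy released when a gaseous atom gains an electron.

I > S > Sn > Na > In

Na is in period 3, group 1; S is in period 3, group 16; In is in period 5, group 13; Sn is in period 5, group 14; I is in period 5, group 17.
Electron affinity generally becomes more exothermic across a period toward the halogens and less exothermic down a group.
These span different periods and groups, so the two trends combine.
Na > In: the two effects oppose for this pair; the down-group effect wins (53 vs 29 kJ/mol).
Sn > Na: period and group pull opposite ways; the across-period shift dominates (107 vs 53 kJ/mol).
S > Sn: both effects reinforce here, so S is clearly the higher of the two.
I > S: the two effects oppose for this pair; the across-period effect wins (295 vs 200 kJ/mol).
For reference (kJ/mol): Na 53, S 200, In 29, Sn 107, I 295.
So from highest to lowest: I > S > Sn > Na > In.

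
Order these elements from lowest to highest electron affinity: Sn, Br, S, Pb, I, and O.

Pb < Sn < O < S < I < Br

O is in period 2, group 16; S is in period 3, group 16; Br is in period 4, group 17; Sn is in period 5, group 14; I is in period 5, group 17; Pb is in period 6, group 14.
Electron affinity generally becomes more exothermic across a period toward the halogens and less exothermic down a group.
These span different periods and groups, so the two trends combine.
Sn > Pb: they share group 14; the group trend gives Sn the larger value.
O > Sn: both effects reinforce here, so O is clearly the higher of the two.
S > O: this pair runs against the simple trend — see the exception note.
I > S: the two effects oppose for this pair; the across-period effect wins (295 vs 200 kJ/mol).
Br > I: Br sits above I in group 17, so the down-group effect alone puts Br higher.
Note the exception: S has a higher electron affinity than O, contrary to the simple trend — the compact 2p subshell of O repels the added electron more than S's larger 3p does.
Tabulated electron affinity (kJ/mol): O 141, S 200, Br 325, Sn 107, I 295, Pb 35.
So from lowest to highest: Pb < Sn < O < S < I < Br.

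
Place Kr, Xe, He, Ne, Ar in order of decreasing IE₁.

He is in period 1, group 18; Ne is in period 2, group 18; Ar is in period 3, group 18; Kr is in period 4, group 18; Xe is in period 5, group 18.
Removing the outermost electron gets harder across a period and easier down a group.
All are in group 18, so first ionization energy increases up the group.
So from highest to lowest: He > Ne > Ar > Kr > Xe.

He > Ne > Ar > Kr > Xe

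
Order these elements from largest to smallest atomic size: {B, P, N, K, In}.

K > In > P > B > N

B is in period 2, group 13; N is in period 2, group 15; P is in period 3, group 15; K is in period 4, group 1; In is in period 5, group 13.
Radius decreases left→right (rising Z_eff, same n) and increases top→bottom (higher n).
These span different periods and groups, so the two trends combine.
B > N: B lies to the left of N in period 2, so the across-period effect alone puts B larger.
P > B: the two effects oppose for this pair; the down-group effect wins (111 vs 85 pm).
In > P: relative to P, both the across-period and down-group shifts push In's atomic radius up.
K > In: period and group pull opposite ways; the across-period shift dominates (196 vs 142 pm).
For reference (pm): B 85, N 71, P 111, K 196, In 142.
So from largest to smallest: K > In > P > B > N.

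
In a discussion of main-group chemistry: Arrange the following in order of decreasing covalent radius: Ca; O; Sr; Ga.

Moving right in a period, electrons are added to the same shell under a stronger nuclear pull, so atoms get smaller; moving down, a new shell is opened and atoms get larger.
Neither a single period nor a single group — weigh both effects.
Ga > O: relative to O, both the across-period and down-group shifts push Ga's atomic radius up.
Ca > Ga: both are in period 4; the period trend gives Ca the larger value.
Sr > Ca: Sr sits below Ca in group 2, so the down-group effect alone puts Sr larger.
Approximate values (pm): O 63, Ca 171, Ga 124, Sr 185.
So from largest to smallest: Sr > Ca > Ga > O.

Sr > Ca > Ga > O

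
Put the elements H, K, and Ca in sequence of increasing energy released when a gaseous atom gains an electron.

H is in period 1, group 1; K is in period 4, group 1; Ca is in period 4, group 2.
Electron affinity generally becomes more exothermic across a period toward the halogens and less exothermic down a group.
These span different periods and groups, so the two trends combine.
K > Ca: this pair runs against the simple trend — see the exception note.
H > K: H sits above K in group 1, so the down-group effect alone puts H higher.
Note the exception: K has a higher electron affinity than Ca, contrary to the simple trend — adding an electron to Ca (ns²) has to open a new, higher-energy np subshell, which is unfavourable.
Tabulated electron affinity (kJ/mol): H 73, K 48, Ca 2.
So from lowest to highest: Ca < K < H.

Ca < K < H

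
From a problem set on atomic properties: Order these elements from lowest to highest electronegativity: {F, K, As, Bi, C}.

K < Bi < As < C < F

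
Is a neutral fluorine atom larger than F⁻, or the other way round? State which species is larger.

Forming F⁻ adds 1 electron to F. More electron–electron repulsion in the same shell, with unchanged nuclear charge, lets the cloud expand.
An anion is larger than its parent atom: F⁻ > F.

F⁻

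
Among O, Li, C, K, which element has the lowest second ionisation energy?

After 1 electron has been removed, what remains? O⁺ still has 5 valence electrons; Li⁺ is the bare [He] core; C⁺ still has 3 valence electrons; K⁺ is the bare [Ar] core.
Usually core removal costs more than valence removal, but here the competition is close: a tightly held n=2 valence electron can cost more to remove than an n=3 core electron, so the actual values have to decide it.
Valence configurations: O⁺ [He]2s²2p³, C⁺ [He]2s²2p¹.
Tabulated IE_2 (kJ/mol): O 3388, Li 7298, C 2353, K 3052.
Putting it together, IE_2: C < K < O < Li.

C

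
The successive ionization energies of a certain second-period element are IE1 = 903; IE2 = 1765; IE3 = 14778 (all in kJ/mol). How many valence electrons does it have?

Look for the largest jump between consecutive ionization energies: IE3/IE2 ≈ 8.4, far larger than any earlier ratio.
That jump marks the point where a core electron is being removed. So the atom has 2 valence electrons.

2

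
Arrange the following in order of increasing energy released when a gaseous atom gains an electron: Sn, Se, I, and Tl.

Tl, Sn, Se, I

Electron affinity generally becomes more exothermic across a period toward the halogens and less exothermic down a group.
Neither a single period nor a single group — weigh both effects.
Sn > Tl: relative to Tl, both the across-period and down-group shifts push Sn's electron affinity up.
Se > Sn: both effects reinforce here, so Se is clearly the higher of the two.
I > Se: period and group pull opposite ways; the across-period shift dominates (295 vs 195 kJ/mol).
Tabulated electron affinity (kJ/mol): Se 195, Sn 107, I 295, Tl 19.
So from lowest to highest: Tl < Sn < Se < I.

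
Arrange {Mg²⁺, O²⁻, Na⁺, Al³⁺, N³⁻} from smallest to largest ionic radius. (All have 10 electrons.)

Al³⁺ < Mg²⁺ < Na⁺ < O²⁻ < N³⁻

All of these have 10 electrons, so size is governed by nuclear charge alone: the more protons, the stronger the pull on the same electron cloud, and the smaller the ion.
Nuclear charges: Al³⁺ (Z=13), Mg²⁺ (Z=12), Na⁺ (Z=11), O²⁻ (Z=8), N³⁻ (Z=7).
Smallest to largest: Al³⁺ < Mg²⁺ < Na⁺ < O²⁻ < N³⁻.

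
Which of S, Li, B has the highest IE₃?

Consider each +2 ion: S²⁺ still has 4 valence electrons; Li²⁺ is already 1 electron into the core; B²⁺ still has 1 valence electron.
Pulling an electron out of a noble-gas core costs far more than removing a remaining valence electron, so Li sits at the high end of IE_3.
Valence configurations: S²⁺ [Ne]3s²3p², B²⁺ [He]2s¹.
Approximate IE_3 values (kJ/mol): S 3357, Li 11815, B 3660.
Overall IE_3 order: S < B < Li.

Li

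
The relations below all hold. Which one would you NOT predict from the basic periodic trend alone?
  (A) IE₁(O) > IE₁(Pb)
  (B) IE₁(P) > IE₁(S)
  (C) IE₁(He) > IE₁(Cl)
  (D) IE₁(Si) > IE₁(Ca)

The general trend: first ionization energy increases across a period and decreases down a group.
(A) O (period 2, group 16) vs Pb (period 6, group 14): the stated order agrees with the simple trend.
(B) P (period 3, group 15) vs S (period 3, group 16): the stated order contradicts the simple trend.
(C) He (period 1, group 18) vs Cl (period 3, group 17): the stated order agrees with the simple trend.
(D) Si (period 3, group 14) vs Ca (period 4, group 2): the stated order agrees with the simple trend.
The exception is (B): S (3p⁴) ionizes more easily than half-filled P (3p³) because the paired 3p electron in S is pushed out by e⁻–e⁻ repulsion.

(B)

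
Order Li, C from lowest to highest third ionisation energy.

After 2 electrons have been removed, what remains? Li²⁺ is already 1 electron into the core; C²⁺ still has 2 valence electrons.
Breaking into a closed-shell core is much more expensive than removing a leftover valence electron — Li has the largest IE_3 here.
Tabulated IE_3 (kJ/mol): Li 11815, C 4620.
Overall IE_3 order: C < Li.

C < Li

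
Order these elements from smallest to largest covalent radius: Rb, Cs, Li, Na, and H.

Atomic radius shrinks across a period as nuclear charge pulls the same shell inward, and grows down a group as new shells are added.
All are in group 1, so atomic radius increases down the group.
So from smallest to largest: H < Li < Na < Rb < Cs.

H < Li < Na < Rb < Cs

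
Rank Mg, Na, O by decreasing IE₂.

Consider each +1 ion: Mg⁺ still has 1 valence electron; Na⁺ is the bare [Ne] core; O⁺ still has 5 valence electrons.
Pulling an electron out of a noble-gas core costs far more than removing a remaining valence electron, so Na sits at the high end of IE_2.
Valence configurations: Mg⁺ [Ne]3s¹, O⁺ [He]2s²2p³.
Tabulated IE_2 (kJ/mol): Mg 1451, Na 4562, O 3388.
Overall IE_2 order: Mg < O < Na.

Na > O > Mg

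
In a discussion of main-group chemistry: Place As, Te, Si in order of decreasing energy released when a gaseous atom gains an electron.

Te > Si > As

Si is in period 3, group 14; As is in period 4, group 15; Te is in period 5, group 16.
Adding an electron releases more energy for atoms nearer the top right (short of the noble gases).
A diagonal step moves right (one effect) and down (the opposite effect) at once.
Si > As: the two effects oppose for this pair; the down-group effect wins (134 vs 78 kJ/mol).
Te > Si: the two effects oppose for this pair; the across-period effect wins (190 vs 134 kJ/mol).
Tabulated electron affinity (kJ/mol): Si 134, As 78, Te 190.
So from highest to lowest: Te > Si > As.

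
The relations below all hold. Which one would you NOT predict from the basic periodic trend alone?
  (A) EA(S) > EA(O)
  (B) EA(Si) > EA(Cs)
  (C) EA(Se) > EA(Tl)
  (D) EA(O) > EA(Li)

(A)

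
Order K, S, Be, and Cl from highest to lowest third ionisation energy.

After 2 electrons have been removed, what remains? K²⁺ is already 1 electron into the core; S²⁺ still has 4 valence electrons; Be²⁺ is the bare [He] core; Cl²⁺ still has 5 valence electrons.
Pulling an electron out of a noble-gas core costs far more than removing a remaining valence electron, so K and Be sit at the high end of IE_3.
Valence configurations: S²⁺ [Ne]3s²3p², Cl²⁺ [Ne]3s²3p³.
Approximate IE_3 values (kJ/mol): K 4420, S 3357, Be 14849, Cl 3822.
Overall IE_3 order: S < Cl < K < Be.

Be > K > Cl > S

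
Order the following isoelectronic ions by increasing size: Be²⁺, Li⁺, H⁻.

All of these have 2 electrons, so size is governed by nuclear charge alone: the more protons, the stronger the pull on the same electron cloud, and the smaller the ion.
Nuclear charges: Be²⁺ (Z=4), Li⁺ (Z=3), H⁻ (Z=1).
Smallest to largest: Be²⁺ < Li⁺ < H⁻.

Be²⁺, Li⁺, H⁻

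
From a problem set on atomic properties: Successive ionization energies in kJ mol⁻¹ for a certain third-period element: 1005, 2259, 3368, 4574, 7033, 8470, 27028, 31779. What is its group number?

Group 16

Look for the largest jump between consecutive ionization energies: IE7/IE6 ≈ 3.2, far larger than any earlier ratio.
That jump marks the point where a core electron is being removed. So the atom has 6 valence electrons.
A main-group element with 6 valence electrons is in group 16.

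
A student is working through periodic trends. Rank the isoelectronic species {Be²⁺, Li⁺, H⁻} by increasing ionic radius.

Be²⁺ < Li⁺ < H⁻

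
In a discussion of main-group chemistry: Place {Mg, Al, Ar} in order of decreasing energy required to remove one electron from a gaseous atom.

Ar > Mg > Al

Mg is in period 3, group 2; Al is in period 3, group 13; Ar is in period 3, group 18.
First ionization energy rises across a period (greater Z_eff holds electrons more tightly) and falls down a group (valence electrons are farther from the nucleus).
All lie in period 3; the across-period trend (first ionization energy increases left to right) applies, with the exception below.
Note the exception: Mg has a higher first ionization energy than Al, contrary to the simple trend — Al's single 3p electron is easier to remove than one from Mg's filled 3s².
Approximate values (kJ/mol): Mg 738, Al 578, Ar 1521.
So from highest to lowest: Ar > Mg > Al.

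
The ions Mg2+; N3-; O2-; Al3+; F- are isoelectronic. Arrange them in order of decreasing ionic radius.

N3-, O2-, F-, Mg2+, Al3+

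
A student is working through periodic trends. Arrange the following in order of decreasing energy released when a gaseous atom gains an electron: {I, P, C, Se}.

I > Se > C > P

C is in period 2, group 14; P is in period 3, group 15; Se is in period 4, group 16; I is in period 5, group 17.
Electron affinity generally becomes more exothermic across a period toward the halogens and less exothermic down a group.
These sit on a diagonal, where the across-period and down-group effects partly cancel.
C > P: the two effects oppose for this pair; the down-group effect wins (122 vs 72 kJ/mol).
Se > C: the two effects oppose for this pair; the across-period effect wins (195 vs 122 kJ/mol).
I > Se: the two effects oppose for this pair; the across-period effect wins (295 vs 195 kJ/mol).
Approximate values (kJ/mol): C 122, P 72, Se 195, I 295.
So from highest to lowest: I > Se > C > P.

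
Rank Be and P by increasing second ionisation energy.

Be < P

The second ionization energy removes an electron from the +1 ion. For each element: Be⁺ still has 1 valence electron; P⁺ still has 4 valence electrons.
All are still removing valence electrons, so compare the +1 ions as you would atoms: IE_2 generally rises across a period (higher Z_eff) and falls down a group (larger shell), subject to the usual subshell exceptions.
Valence configurations: Be⁺ [He]2s¹, P⁺ [Ne]3s²3p².
Approximate IE_2 values (kJ/mol): Be 1757, P 1907.
Overall IE_2 order: Be < P.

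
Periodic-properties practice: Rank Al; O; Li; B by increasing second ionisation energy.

Al, B, O, Li

Consider each +1 ion: Al⁺ still has 2 valence electrons; O⁺ still has 5 valence electrons; Li⁺ is the bare [He] core; B⁺ still has 2 valence electrons.
Pulling an electron out of a noble-gas core costs far more than removing a remaining valence electron, so Li sits at the high end of IE_2.
Valence configurations: Al⁺ [Ne]3s², O⁺ [He]2s²2p³, B⁺ [He]2s².
Approximate IE_2 values (kJ/mol): Al 1817, O 3388, Li 7298, B 2427.
Putting it together, IE_2: Al < B < O < Li.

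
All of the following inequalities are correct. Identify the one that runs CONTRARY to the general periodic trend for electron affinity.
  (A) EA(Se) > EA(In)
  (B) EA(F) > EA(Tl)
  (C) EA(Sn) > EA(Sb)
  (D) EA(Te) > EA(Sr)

(C)

The general trend: electron affinity increases across a period and decreases down a group.
(A) Se (period 4, group 16) vs In (period 5, group 13): the stated order agrees with the simple trend.
(B) F (period 2, group 17) vs Tl (period 6, group 13): the stated order agrees with the simple trend.
(C) Sn (period 5, group 14) vs Sb (period 5, group 15): the stated order contradicts the simple trend.
(D) Te (period 5, group 16) vs Sr (period 5, group 2): the stated order agrees with the simple trend.
The exception is (C): adding an electron to Sb's half-filled 5p³ is unfavourable, so Sn has the more exothermic EA.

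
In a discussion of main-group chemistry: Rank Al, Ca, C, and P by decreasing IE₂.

Consider each +1 ion: Al⁺ still has 2 valence electrons; Ca⁺ still has 1 valence electron; C⁺ still has 3 valence electrons; P⁺ still has 4 valence electrons.
All are still removing valence electrons, so compare the +1 ions as you would atoms: IE_2 generally rises across a period (higher Z_eff) and falls down a group (larger shell), subject to the usual subshell exceptions.
Valence configurations: Al⁺ [Ne]3s², Ca⁺ [Ar]4s¹, C⁺ [He]2s²2p¹, P⁺ [Ne]3s²3p².
Tabulated IE_2 (kJ/mol): Al 1817, Ca 1145, C 2353, P 1907.
Hence IE_2: Ca < Al < P < C.

C > P > Al > Ca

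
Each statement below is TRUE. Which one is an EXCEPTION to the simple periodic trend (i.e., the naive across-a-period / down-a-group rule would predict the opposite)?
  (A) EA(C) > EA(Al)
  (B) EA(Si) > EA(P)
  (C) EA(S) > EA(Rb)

(B)

The general trend: electron affinity increases across a period and decreases down a group.
(A) C (period 2, group 14) vs Al (period 3, group 13): the stated order agrees with the simple trend.
(B) Si (period 3, group 14) vs P (period 3, group 15): the stated order contradicts the simple trend.
(C) S (period 3, group 16) vs Rb (period 5, group 1): the stated order agrees with the simple trend.
The exception is (B): adding an electron to P's half-filled 3p³ is unfavourable, so Si (3p²) has the more exothermic EA.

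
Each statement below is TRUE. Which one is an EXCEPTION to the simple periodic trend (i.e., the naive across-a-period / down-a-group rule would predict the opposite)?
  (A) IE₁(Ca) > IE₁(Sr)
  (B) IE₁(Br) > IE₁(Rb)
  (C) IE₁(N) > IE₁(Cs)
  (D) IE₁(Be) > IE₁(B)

The general trend: first ionization energy increases across a period and decreases down a group.
(A) Ca (period 4, group 2) vs Sr (period 5, group 2): the stated order agrees with the simple trend.
(B) Br (period 4, group 17) vs Rb (period 5, group 1): the stated order agrees with the simple trend.
(C) N (period 2, group 15) vs Cs (period 6, group 1): the stated order agrees with the simple trend.
(D) Be (period 2, group 2) vs B (period 2, group 13): the stated order contradicts the simple trend.
The exception is (D): removing B's lone 2p electron is easier than breaking Be's filled 2s².

(D)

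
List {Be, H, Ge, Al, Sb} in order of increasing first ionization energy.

Al < Ge < Sb < Be < H

H is in period 1, group 1; Be is in period 2, group 2; Al is in period 3, group 13; Ge is in period 4, group 14; Sb is in period 5, group 15.
Across a period the outer electron is held more tightly (higher IE₁); down a group it sits in a higher shell, more shielded, and comes off more easily.
These sit on a diagonal, where the across-period and down-group effects partly cancel.
Ge > Al: period and group pull opposite ways; the across-period shift dominates (762 vs 578 kJ/mol).
Sb > Ge: the two effects oppose for this pair; the across-period effect wins (831 vs 762 kJ/mol).
Be > Sb: the two effects oppose for this pair; the down-group effect wins (900 vs 831 kJ/mol).
H > Be: period and group pull opposite ways; the down-group shift dominates (1312 vs 900 kJ/mol).
Approximate values (kJ/mol): H 1312, Be 900, Al 578, Ge 762, Sb 831.
So from lowest to highest: Al < Ge < Sb < Be < H.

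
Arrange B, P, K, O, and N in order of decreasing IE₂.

After 1 electron has been removed, what remains? B⁺ still has 2 valence electrons; P⁺ still has 4 valence electrons; K⁺ is the bare [Ar] core; O⁺ still has 5 valence electrons; N⁺ still has 4 valence electrons.
Usually core removal costs more than valence removal, but here the competition is close: a tightly held n=2 valence electron can cost more to remove than an n=3 core electron, so the actual values have to decide it.
Valence configurations: B⁺ [He]2s², P⁺ [Ne]3s²3p², O⁺ [He]2s²2p³, N⁺ [He]2s²2p².
Tabulated IE_2 (kJ/mol): B 2427, P 1907, K 3052, O 3388, N 2856.
Putting it together, IE_2: P < B < N < K < O.

O > K > N > B > P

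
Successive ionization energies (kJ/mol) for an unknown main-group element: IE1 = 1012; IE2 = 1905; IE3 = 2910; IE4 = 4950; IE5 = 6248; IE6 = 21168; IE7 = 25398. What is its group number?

Look for the largest jump between consecutive ionization energies: IE6/IE5 ≈ 3.4, far larger than any earlier ratio.
That jump marks the point where a core electron is being removed. So the atom has 5 valence electrons.
A main-group element with 5 valence electrons is in group 15.

Group 15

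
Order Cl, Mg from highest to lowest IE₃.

Mg > Cl

The third ionization energy removes an electron from the +2 ion. For each element: Cl²⁺ still has 5 valence electrons; Mg²⁺ is the bare [Ne] core.
Core electrons are held far more tightly than valence electrons, so Mg tops the IE_3 order.
Approximate IE_3 values (kJ/mol): Cl 3822, Mg 7733.
Putting it together, IE_3: Cl < Mg.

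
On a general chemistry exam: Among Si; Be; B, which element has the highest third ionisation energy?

Be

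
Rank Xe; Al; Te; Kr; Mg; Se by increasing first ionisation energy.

Al < Mg < Te < Se < Xe < Kr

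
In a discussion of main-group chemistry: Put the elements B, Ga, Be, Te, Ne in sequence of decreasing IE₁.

Ne, Be, Te, B, Ga

Be is in period 2, group 2; B is in period 2, group 13; Ne is in period 2, group 18; Ga is in period 4, group 13; Te is in period 5, group 16.
IE₁ increases left→right with effective nuclear charge and decreases top→bottom as the valence shell moves farther out.
Here both period and group differ, so the two effects have to be weighed against each other.
B > Ga: B sits above Ga in group 13, so the down-group effect alone puts B higher.
Te > B: the two effects oppose for this pair; the across-period effect wins (869 vs 801 kJ/mol).
Be > Te: period and group pull opposite ways; the down-group shift dominates (900 vs 869 kJ/mol).
Ne > Be: Ne lies to the right of Be in period 2, so the across-period effect alone puts Ne higher.
Note the exception: Be has a higher first ionization energy than B, contrary to the simple trend — removing B's lone 2p electron is easier than breaking Be's filled 2s².
Approximate values (kJ/mol): Be 900, B 801, Ne 2081, Ga 579, Te 869.
So from highest to lowest: Ne > Be > Te > B > Ga.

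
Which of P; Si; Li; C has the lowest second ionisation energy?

Si

IE_2 is the cost of taking one more electron from the +1 cation: P⁺ still has 4 valence electrons; Si⁺ still has 3 valence electrons; Li⁺ is the bare [He] core; C⁺ still has 3 valence electrons.
Pulling an electron out of a noble-gas core costs far more than removing a remaining valence electron, so Li sits at the high end of IE_2.
Valence configurations: P⁺ [Ne]3s²3p², Si⁺ [Ne]3s²3p¹, C⁺ [He]2s²2p¹.
Approximate IE_2 values (kJ/mol): P 1907, Si 1577, Li 7298, C 2353.
So the second ionization energies run Si < P < C < Li.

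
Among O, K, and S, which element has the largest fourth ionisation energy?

O

IE_4 is the cost of taking one more electron from the +3 cation: O³⁺ still has 3 valence electrons; K³⁺ is already 2 electrons into the core; S³⁺ still has 3 valence electrons.
Usually core removal costs more than valence removal, but here the competition is close: a tightly held n=2 valence electron can cost more to remove than an n=3 core electron, so the actual values have to decide it.
Valence configurations: O³⁺ [He]2s²2p¹, S³⁺ [Ne]3s²3p¹.
Tabulated IE_4 (kJ/mol): O 7469, K 5877, S 4556.
Putting it together, IE_4: S < K < O.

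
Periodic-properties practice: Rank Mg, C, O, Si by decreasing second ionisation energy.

O > C > Si > Mg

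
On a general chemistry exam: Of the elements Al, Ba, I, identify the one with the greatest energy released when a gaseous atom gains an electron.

I

Adding an electron releases more energy for atoms nearer the top right (short of the noble gases).
These span different periods and groups, so the two trends combine.
Al > Ba: relative to Ba, both the across-period and down-group shifts push Al's electron affinity up.
I > Al: the two effects oppose for this pair; the across-period effect wins (295 vs 42 kJ/mol).
Tabulated electron affinity (kJ/mol): Al 42, I 295, Ba 14.
The greatest energy released when a gaseous atom gains an electron among these belongs to I.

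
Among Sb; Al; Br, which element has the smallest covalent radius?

Br

Al is in period 3, group 13; Br is in period 4, group 17; Sb is in period 5, group 15.
Across a period the added protons contract the valence shell; down a group each new principal shell makes the atom larger.
Here both period and group differ, so the two effects have to be weighed against each other.
Al > Br: period and group pull opposite ways; the across-period shift dominates (126 vs 114 pm).
Sb > Al: period and group pull opposite ways; the down-group shift dominates (140 vs 126 pm).
Approximate values (pm): Al 126, Br 114, Sb 140.
The smallest covalent radius among these belongs to Br.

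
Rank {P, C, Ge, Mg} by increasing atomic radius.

C, P, Ge, Mg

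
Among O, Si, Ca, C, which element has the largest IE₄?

The fourth ionization energy removes an electron from the +3 ion. For each element: O³⁺ still has 3 valence electrons; Si³⁺ still has 1 valence electron; Ca³⁺ is already 1 electron into the core; C³⁺ still has 1 valence electron.
Usually core removal costs more than valence removal, but here the competition is close: a tightly held n=2 valence electron can cost more to remove than an n=3 core electron, so the actual values have to decide it.
Valence configurations: O³⁺ [He]2s²2p¹, Si³⁺ [Ne]3s¹, C³⁺ [He]2s¹.
Tabulated IE_4 (kJ/mol): O 7469, Si 4356, Ca 6491, C 6223.
So the fourth ionization energies run Si < C < Ca < O.

O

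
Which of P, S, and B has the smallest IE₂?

P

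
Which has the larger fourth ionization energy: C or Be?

Be

The fourth ionization energy removes an electron from the +3 ion. For each element: C³⁺ still has 1 valence electron; Be³⁺ is already 1 electron into the core.
Breaking into a closed-shell core is much more expensive than removing a leftover valence electron — Be has the largest IE_4 here.
Approximate IE_4 values (kJ/mol): C 6223, Be 21007.
Overall IE_4 order: C < Be.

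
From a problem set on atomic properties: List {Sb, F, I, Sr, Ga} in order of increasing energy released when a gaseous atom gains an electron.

F is in period 2, group 17; Ga is in period 4, group 13; Sr is in period 5, group 2; Sb is in period 5, group 15; I is in period 5, group 17.
Adding an electron releases more energy for atoms nearer the top right (short of the noble gases).
These span different periods and groups, so the two trends combine.
Ga > Sr: both effects reinforce here, so Ga is clearly the higher of the two.
Sb > Ga: the two effects oppose for this pair; the across-period effect wins (103 vs 29 kJ/mol).
I > Sb: both are in period 5; the period trend gives I the larger value.
F > I: F sits above I in group 17, so the down-group effect alone puts F higher.
For reference (kJ/mol): F 328, Ga 29, Sr 5, Sb 103, I 295.
So from lowest to highest: Sr < Ga < Sb < I < F.

Sr, Ga, Sb, I, F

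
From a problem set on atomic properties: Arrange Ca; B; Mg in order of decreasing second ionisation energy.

After 1 electron has been removed, what remains? Ca⁺ still has 1 valence electron; B⁺ still has 2 valence electrons; Mg⁺ still has 1 valence electron.
All are still removing valence electrons, so compare the +1 ions as you would atoms: IE_2 generally rises across a period (higher Z_eff) and falls down a group (larger shell), subject to the usual subshell exceptions.
Valence configurations: Ca⁺ [Ar]4s¹, B⁺ [He]2s², Mg⁺ [Ne]3s¹.
Tabulated IE_2 (kJ/mol): Ca 1145, B 2427, Mg 1451.
Putting it together, IE_2: Ca < Mg < B.

B > Mg > Ca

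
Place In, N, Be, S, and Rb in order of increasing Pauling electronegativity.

Rb < Be < In < S < N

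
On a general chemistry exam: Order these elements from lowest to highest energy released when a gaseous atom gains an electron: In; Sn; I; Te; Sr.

Sr is in period 5, group 2; In is in period 5, group 13; Sn is in period 5, group 14; Te is in period 5, group 16; I is in period 5, group 17.
Atoms with high Z_eff and room in the valence shell (especially the halogens) have the most exothermic electron affinities.
All lie in period 5, so electron affinity increases left to right.
So from lowest to highest: Sr < In < Sn < Te < I.

Sr < In < Sn < Te < I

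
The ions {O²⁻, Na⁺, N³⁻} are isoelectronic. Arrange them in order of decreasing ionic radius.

N³⁻ > O²⁻ > Na⁺

All of these have 10 electrons, so size is governed by nuclear charge alone: the more protons, the stronger the pull on the same electron cloud, and the smaller the ion.
Nuclear charges: Na⁺ (Z=11), O²⁻ (Z=8), N³⁻ (Z=7).
Largest to smallest: N³⁻ > O²⁻ > Na⁺.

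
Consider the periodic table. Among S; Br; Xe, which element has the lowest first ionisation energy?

S is in period 3, group 16; Br is in period 4, group 17; Xe is in period 5, group 18.
Removing the outermost electron gets harder across a period and easier down a group.
A diagonal step moves right (one effect) and down (the opposite effect) at once.
Br > S: period and group pull opposite ways; the across-period shift dominates (1140 vs 1000 kJ/mol).
Xe > Br: period and group pull opposite ways; the across-period shift dominates (1170 vs 1140 kJ/mol).
Approximate values (kJ/mol): S 1000, Br 1140, Xe 1170.
The lowest first ionisation energy among these belongs to S.

S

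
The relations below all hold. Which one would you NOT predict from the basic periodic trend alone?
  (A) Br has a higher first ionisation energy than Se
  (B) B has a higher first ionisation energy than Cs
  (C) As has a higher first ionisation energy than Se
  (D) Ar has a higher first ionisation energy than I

The general trend: first ionisation energy increases across a period and decreases down a group.
(A) Br (period 4, group 17) vs Se (period 4, group 16): the stated order agrees with the simple trend.
(B) B (period 2, group 13) vs Cs (period 6, group 1): the stated order agrees with the simple trend.
(C) As (period 4, group 15) vs Se (period 4, group 16): the stated order contradicts the simple trend.
(D) Ar (period 3, group 18) vs I (period 5, group 17): the stated order agrees with the simple trend.
The exception is (C): Se (4p⁴) ionizes more easily than half-filled As (4p³).

(C)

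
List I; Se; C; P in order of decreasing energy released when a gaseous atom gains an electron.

I, Se, C, P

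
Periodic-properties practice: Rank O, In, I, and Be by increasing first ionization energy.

In, Be, I, O

Be is in period 2, group 2; O is in period 2, group 16; In is in period 5, group 13; I is in period 5, group 17.
First ionization energy rises across a period (greater Z_eff holds electrons more tightly) and falls down a group (valence electrons are farther from the nucleus).
These span different periods and groups, so the two trends combine.
Be > In: the two effects oppose for this pair; the down-group effect wins (900 vs 558 kJ/mol).
I > Be: period and group pull opposite ways; the across-period shift dominates (1008 vs 900 kJ/mol).
O > I: the two effects oppose for this pair; the down-group effect wins (1314 vs 1008 kJ/mol).
Approximate values (kJ/mol): Be 900, O 1314, In 558, I 1008.
So from lowest to highest: In < Be < I < O.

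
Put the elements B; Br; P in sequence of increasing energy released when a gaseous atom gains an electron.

B < P < Br

B is in period 2, group 13; P is in period 3, group 15; Br is in period 4, group 17.
Adding an electron releases more energy for atoms nearer the top right (short of the noble gases).
Here both period and group differ, so the two effects have to be weighed against each other.
P > B: period and group pull opposite ways; the across-period shift dominates (72 vs 27 kJ/mol).
Br > P: the two effects oppose for this pair; the across-period effect wins (325 vs 72 kJ/mol).
Approximate values (kJ/mol): B 27, P 72, Br 325.
So from lowest to highest: B < P < Br.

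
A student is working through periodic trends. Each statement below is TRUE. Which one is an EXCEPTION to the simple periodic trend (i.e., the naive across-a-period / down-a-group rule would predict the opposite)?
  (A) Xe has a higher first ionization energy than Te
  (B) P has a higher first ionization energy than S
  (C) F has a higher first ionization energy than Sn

The general trend: first ionization energy increases across a period and decreases down a group.
(A) Xe (period 5, group 18) vs Te (period 5, group 16): the stated order agrees with the simple trend.
(B) P (period 3, group 15) vs S (period 3, group 16): the stated order contradicts the simple trend.
(C) F (period 2, group 17) vs Sn (period 5, group 14): the stated order agrees with the simple trend.
The exception is (B): S (3p⁴) ionizes more easily than half-filled P (3p³) because the paired 3p electron in S is pushed out by e⁻–e⁻ repulsion.

(B)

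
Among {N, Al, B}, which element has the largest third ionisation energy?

N

Consider each +2 ion: N²⁺ still has 3 valence electrons; Al²⁺ still has 1 valence electron; B²⁺ still has 1 valence electron.
All are still removing valence electrons, so compare the +2 ions as you would atoms: IE_3 generally rises across a period (higher Z_eff) and falls down a group (larger shell), subject to the usual subshell exceptions.
Valence configurations: N²⁺ [He]2s²2p¹, Al²⁺ [Ne]3s¹, B²⁺ [He]2s¹.
The numbers (kJ/mol): N 4578, Al 2745, B 3660.
Putting it together, IE_3: Al < B < N.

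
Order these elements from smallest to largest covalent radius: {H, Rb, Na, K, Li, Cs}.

H < Li < Na < K < Rb < Cs

H is in period 1, group 1; Li is in period 2, group 1; Na is in period 3, group 1; K is in period 4, group 1; Rb is in period 5, group 1; Cs is in period 6, group 1.
Across a period the added protons contract the valence shell; down a group each new principal shell makes the atom larger.
All are in group 1, so atomic radius increases down the group.
So from smallest to largest: H < Li < Na < K < Rb < Cs.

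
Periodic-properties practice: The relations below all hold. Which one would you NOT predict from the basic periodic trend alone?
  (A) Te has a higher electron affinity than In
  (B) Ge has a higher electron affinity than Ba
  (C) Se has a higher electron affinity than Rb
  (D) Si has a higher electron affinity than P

(D)

The general trend: electron affinity increases across a period and decreases down a group.
(A) Te (period 5, group 16) vs In (period 5, group 13): the stated order agrees with the simple trend.
(B) Ge (period 4, group 14) vs Ba (period 6, group 2): the stated order agrees with the simple trend.
(C) Se (period 4, group 16) vs Rb (period 5, group 1): the stated order agrees with the simple trend.
(D) Si (period 3, group 14) vs P (period 3, group 15): the stated order contradicts the simple trend.
The exception is (D): adding an electron to P's half-filled 3p³ is unfavourable, so Si (3p²) has the more exothermic EA.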